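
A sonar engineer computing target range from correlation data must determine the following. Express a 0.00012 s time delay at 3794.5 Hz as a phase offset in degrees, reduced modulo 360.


Phase shift from frequency and time delay:
phi = 360 * f * t_delay
    = 360 * 3794.5 * 0.00012
    = 163.92 degrees
    mod 360 = 163.92 degrees

163.92 degrees


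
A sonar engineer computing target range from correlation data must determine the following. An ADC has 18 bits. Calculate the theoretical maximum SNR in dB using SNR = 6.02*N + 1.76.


Theoretical SNR for a full-scale sinusoid:
SNR = 6.02 * N + 1.76
    = 6.02 * 18 + 1.76
    = 108.36 + 1.76
    = 110.12 dB

110.12 dB


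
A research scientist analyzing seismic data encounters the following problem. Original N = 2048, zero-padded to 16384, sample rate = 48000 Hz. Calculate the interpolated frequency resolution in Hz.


Frequency resolution after zero-padding:
N_padded = 2048 * 8 = 16384
df = fs / N_padded
   = 48000 / 16384
   = 2.9297 Hz

2.9297 Hz


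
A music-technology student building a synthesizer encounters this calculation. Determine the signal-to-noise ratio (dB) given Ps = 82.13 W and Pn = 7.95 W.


SNR in decibels:
SNR = 10 * log10(Ps / Pn)
    = 10 * log10(82.13 / 7.95)
    = 10 * log10(10.3308)
    = 10 * 1.0141
    = 10.14 dB

10.14 dB


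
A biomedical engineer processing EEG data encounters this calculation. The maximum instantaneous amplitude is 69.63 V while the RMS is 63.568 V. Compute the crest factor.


Crest factor is the ratio of peak to RMS:
CF = V_peak / V_rms
   = 69.63 / 63.568
   = 1.0954

1.0954


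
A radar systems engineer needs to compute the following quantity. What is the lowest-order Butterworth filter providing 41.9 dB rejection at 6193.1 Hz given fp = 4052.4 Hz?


Butterworth filter order formula:
n = log10(10^(A/10) - 1) / (2 * log10(f_stop/f_pass))
10^(41.9/10) - 1 = 15487.1662
f_stop/f_pass = 6193.1 / 4052.4 = 1.5283
n = 11.3737 -> ceil = 12

12


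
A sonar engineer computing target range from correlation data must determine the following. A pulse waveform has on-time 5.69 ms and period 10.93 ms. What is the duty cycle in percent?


Duty cycle as a percentage:
DC = (t_on / T) * 100
   = (5.69 / 10.93) * 100
   = 0.520586 * 100
   = 52.06 %

52.06 %


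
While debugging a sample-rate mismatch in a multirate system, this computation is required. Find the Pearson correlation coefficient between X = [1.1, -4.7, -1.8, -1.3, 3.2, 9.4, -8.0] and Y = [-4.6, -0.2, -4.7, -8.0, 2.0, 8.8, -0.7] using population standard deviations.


Pearson correlation coefficient (population):
r = cov(X,Y) / (std(X) * std(Y))
Mean X = -0.3, Mean Y = -1.0571
Cov(X,Y) = 15.32
Std(X) = 5.212622, Std(Y) = 5.090568
r = 0.5773

0.5773


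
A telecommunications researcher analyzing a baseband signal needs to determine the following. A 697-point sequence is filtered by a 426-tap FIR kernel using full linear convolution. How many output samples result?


Linear convolution output length:
L = N + M - 1
  = 697 + 426 - 1
  = 1122 samples

1122


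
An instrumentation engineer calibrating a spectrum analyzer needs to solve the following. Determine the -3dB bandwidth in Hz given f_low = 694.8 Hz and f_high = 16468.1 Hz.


Bandwidth is the difference of -3dB frequencies:
BW = f_high - f_low
   = 16468.1 - 694.8
   = 15773.3 Hz

15773.3 Hz


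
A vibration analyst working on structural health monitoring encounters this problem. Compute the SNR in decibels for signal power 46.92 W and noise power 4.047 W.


SNR in decibels:
SNR = 10 * log10(Ps / Pn)
    = 10 * log10(46.92 / 4.047)
    = 10 * log10(11.5938)
    = 10 * 1.0642
    = 10.64 dB

10.64 dB


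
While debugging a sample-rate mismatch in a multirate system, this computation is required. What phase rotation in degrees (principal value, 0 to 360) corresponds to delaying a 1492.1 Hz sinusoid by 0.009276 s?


Phase shift from frequency and time delay:
phi = 360 * f * t_delay
    = 360 * 1492.1 * 0.009276
    = 4982.66 degrees
    mod 360 = 302.66 degrees

302.66 degrees


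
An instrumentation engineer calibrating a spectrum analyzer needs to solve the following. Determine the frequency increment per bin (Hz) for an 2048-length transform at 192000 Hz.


DFT frequency resolution:
df = fs / N
   = 192000 / 2048
   = 93.75 Hz

93.75 Hz


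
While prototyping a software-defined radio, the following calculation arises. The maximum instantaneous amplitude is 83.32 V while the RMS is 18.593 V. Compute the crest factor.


Crest factor is the ratio of peak to RMS:
CF = V_peak / V_rms
   = 83.32 / 18.593
   = 4.4813

4.4813


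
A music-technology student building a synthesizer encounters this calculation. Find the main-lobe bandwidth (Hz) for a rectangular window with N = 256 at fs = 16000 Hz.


Main lobe width for a rectangular window:
Width = 2 * fs / N
      = 2 * 16000 / 256
      = 32000 / 256
      = 125.0 Hz

125.0 Hz


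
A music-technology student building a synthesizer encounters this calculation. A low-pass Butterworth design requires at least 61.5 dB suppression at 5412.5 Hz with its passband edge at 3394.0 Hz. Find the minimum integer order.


Butterworth filter order formula:
n = log10(10^(A/10) - 1) / (2 * log10(f_stop/f_pass))
10^(61.5/10) - 1 = 1412536.5446
f_stop/f_pass = 5412.5 / 3394.0 = 1.5947
n = 15.1712 -> ceil = 16

16


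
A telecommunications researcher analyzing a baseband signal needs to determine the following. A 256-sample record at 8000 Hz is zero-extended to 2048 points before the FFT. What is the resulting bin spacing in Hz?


Frequency resolution after zero-padding:
N_padded = 256 * 8 = 2048
df = fs / N_padded
   = 8000 / 2048
   = 3.9062 Hz

3.9062 Hz


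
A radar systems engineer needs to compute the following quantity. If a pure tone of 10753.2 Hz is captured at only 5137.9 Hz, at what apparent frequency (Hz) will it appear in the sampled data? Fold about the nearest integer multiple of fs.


Compute the nearest integer multiple of fs to the signal:
n = round(10753.2 / 5137.9) = 2
f_alias = |10753.2 - 2 * 5137.9|
        = |10753.2 - 10275.8|
        = 477.4 Hz

477.4


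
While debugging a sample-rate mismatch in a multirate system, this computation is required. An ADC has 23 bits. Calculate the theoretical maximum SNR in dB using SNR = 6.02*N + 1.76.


Theoretical SNR for a full-scale sinusoid:
SNR = 6.02 * N + 1.76
    = 6.02 * 23 + 1.76
    = 138.46 + 1.76
    = 140.22 dB

140.22 dB


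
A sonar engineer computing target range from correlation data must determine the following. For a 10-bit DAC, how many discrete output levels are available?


Number of quantization levels = 2^N
= 2^10
= 1024

1024


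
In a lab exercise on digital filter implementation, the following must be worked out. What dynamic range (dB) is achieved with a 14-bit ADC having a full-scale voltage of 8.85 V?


Dynamic range from full-scale to LSB:
V_min = V_max / 2^bits = 8.85 / 2^14
DR = 20 * log10(V_max / V_min)
   = 20 * log10(2^14)
   = 20 * 14 * log10(2)
   = 84.29 dB

84.29 dB


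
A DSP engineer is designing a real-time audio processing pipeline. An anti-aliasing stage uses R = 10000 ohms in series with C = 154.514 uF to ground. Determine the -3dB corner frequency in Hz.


Cutoff frequency of a first-order RC filter:
fc = 1 / (2 * pi * R * C)
C = 154.514 uF = 0.000154514 F
fc = 1 / (2 * pi * 10000 * 0.000154514)
   = 1 / 9.7084009455355
   = 0.103004 Hz

0.103004 Hz


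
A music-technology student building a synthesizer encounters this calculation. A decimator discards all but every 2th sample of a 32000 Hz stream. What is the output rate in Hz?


Decimation reduces the sample rate:
fs_out = fs_in / M
       = 32000 / 2
       = 16000.0 Hz

16000.0 Hz


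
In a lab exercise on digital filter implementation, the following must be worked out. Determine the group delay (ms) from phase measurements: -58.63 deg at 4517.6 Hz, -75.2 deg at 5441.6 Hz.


Group delay from phase difference:
tau = -d(phi)/d(omega)
d(phi) = -16.57 deg = -0.289201 rad
d(omega) = 2*pi*(5441.6 - 4517.6) = 5805.6632 rad/s
tau = -(-0.289201) / 5805.6632
    = 0.0498 ms

0.0498 ms


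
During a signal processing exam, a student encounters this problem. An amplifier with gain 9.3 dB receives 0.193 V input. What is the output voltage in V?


Output voltage from dB gain:
V_out = V_in * 10^(gain_dB / 20)
      = 0.193 * 10^(9.3 / 20)
      = 0.193 * 2.917427
      = 0.5631 V

0.5631 V


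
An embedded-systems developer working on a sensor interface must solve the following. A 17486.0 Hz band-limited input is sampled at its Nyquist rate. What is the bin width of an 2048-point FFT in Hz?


Step 1 — Nyquist sampling rate:
fs = 2 * fmax = 2 * 17486.0 = 34972.0 Hz

Step 2 — DFT bin spacing:
df = fs / N = 34972.0 / 2048 = 17.0762 Hz

17.0762 Hz


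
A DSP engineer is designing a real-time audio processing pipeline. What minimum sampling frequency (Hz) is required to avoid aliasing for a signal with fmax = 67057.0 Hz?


The Nyquist rate is twice the maximum frequency component.
fs_min = 2 * fmax
      = 2 * 67057.0
      = 134114.0 Hz

134114.0


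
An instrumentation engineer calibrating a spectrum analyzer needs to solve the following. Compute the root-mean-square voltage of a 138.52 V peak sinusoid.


RMS voltage for a sinusoidal waveform:
V_rms = V_peak / sqrt(2)
      = 138.52 / 1.414214
      = 97.948 V

97.948 V


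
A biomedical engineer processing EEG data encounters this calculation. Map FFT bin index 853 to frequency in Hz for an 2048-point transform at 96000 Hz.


Frequency of DFT bin k:
f_k = k * fs / N
    = 853 * 96000 / 2048
    = 81888000 / 2048
    = 39984.375 Hz

39984.375 Hz


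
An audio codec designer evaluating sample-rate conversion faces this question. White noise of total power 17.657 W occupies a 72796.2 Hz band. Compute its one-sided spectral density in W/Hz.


Power spectral density:
PSD = P / BW
    = 17.657 / 72796.2
    = 0.00024255 W/Hz

0.00024255 W/Hz


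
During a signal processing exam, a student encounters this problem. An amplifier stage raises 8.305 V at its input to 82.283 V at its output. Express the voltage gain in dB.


Voltage gain in dB:
G = 20 * log10(Vout / Vin)
  = 20 * log10(82.283 / 8.305)
  = 20 * log10(9.907646)
  = 20 * 0.99597
  = 19.92 dB

19.92 dB


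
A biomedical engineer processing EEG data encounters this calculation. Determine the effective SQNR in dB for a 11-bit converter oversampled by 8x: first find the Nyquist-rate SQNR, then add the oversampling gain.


Step 1 — baseline SQNR at Nyquist:
SQNR_base = 6.02*N + 1.76
          = 6.02*11 + 1.76
          = 67.98 dB

Step 2 — oversampling processing gain:
G = 10*log10(OSR) = 10*log10(8) = 9.03 dB

Step 3 — total:
SQNR_total = 67.98 + 9.03 = 77.01 dB

Base SQNR = 67.98 dB; oversampled SQNR = 77.01 dB


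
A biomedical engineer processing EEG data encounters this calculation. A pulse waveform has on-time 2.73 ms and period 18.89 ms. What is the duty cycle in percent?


Duty cycle as a percentage:
DC = (t_on / T) * 100
   = (2.73 / 18.89) * 100
   = 0.144521 * 100
   = 14.45 %

14.45 %


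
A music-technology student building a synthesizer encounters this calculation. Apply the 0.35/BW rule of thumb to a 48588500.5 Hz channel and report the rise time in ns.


Rise time from bandwidth relationship:
tr = 0.35 / BW
   = 0.35 / 48588500.5
   = 7.203350513e-09 s
   = 7.2034 ns

7.2034 ns


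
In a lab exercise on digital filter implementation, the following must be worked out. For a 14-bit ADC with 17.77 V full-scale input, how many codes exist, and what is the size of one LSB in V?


Step 1 — number of quantization levels:
L = 2^N = 2^14 = 16384

Step 2 — LSB step size:
delta = Vfs / L
      = 17.77 / 16384
      = 0.00108459 V

Levels = 16384; step size = 0.00108459 V


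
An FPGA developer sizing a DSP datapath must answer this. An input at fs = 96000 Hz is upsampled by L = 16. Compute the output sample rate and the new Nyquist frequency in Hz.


Step 1 — output sample rate after interpolation by L:
fs_out = L * fs_in = 16 * 96000 = 1536000 Hz

Step 2 — Nyquist frequency of the output stream:
f_Nyq = fs_out / 2 = 1536000 / 2 = 768000.0 Hz

fs_out = 1536000 Hz; f_Nyquist = 768000.0 Hz


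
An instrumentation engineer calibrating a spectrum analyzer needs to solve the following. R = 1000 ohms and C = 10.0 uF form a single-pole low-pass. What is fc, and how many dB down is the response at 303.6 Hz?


Step 1 — cutoff frequency:
fc = 1 / (2*pi*R*C)
C = 10.0 uF = 1e-05 F
fc = 1 / (2*pi*1000*1e-05)
   = 15.9155 Hz

Step 2 — magnitude at f = 303.6 Hz:
|H(f)| = 1 / sqrt(1 + (f/fc)^2)
f/fc = 303.6 / 15.9155 = 19.075744
|H| = 1 / sqrt(1 + 363.884009) = 0.0523507
|H|_dB = 20*log10(0.0523507) = -25.62 dB

fc = 15.9155 Hz; |H(303.6 Hz)| = -25.62 dB


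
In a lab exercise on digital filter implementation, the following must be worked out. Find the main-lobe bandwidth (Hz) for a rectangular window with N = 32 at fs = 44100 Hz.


Main lobe width for a rectangular window:
Width = 2 * fs / N
      = 2 * 44100 / 32
      = 88200 / 32
      = 2756.25 Hz

2756.25 Hz


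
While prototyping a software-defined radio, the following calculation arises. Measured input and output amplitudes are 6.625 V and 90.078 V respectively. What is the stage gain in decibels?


Voltage gain in dB:
G = 20 * log10(Vout / Vin)
  = 20 * log10(90.078 / 6.625)
  = 20 * log10(13.596679)
  = 20 * 1.133433
  = 22.67 dB

22.67 dB


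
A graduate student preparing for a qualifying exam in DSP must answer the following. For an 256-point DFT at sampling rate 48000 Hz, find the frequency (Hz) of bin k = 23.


Frequency of DFT bin k:
f_k = k * fs / N
    = 23 * 48000 / 256
    = 1104000 / 256
    = 4312.5 Hz

4312.5 Hz


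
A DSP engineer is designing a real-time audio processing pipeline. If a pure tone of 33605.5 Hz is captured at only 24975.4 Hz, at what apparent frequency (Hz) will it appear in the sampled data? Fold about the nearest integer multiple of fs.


Compute the nearest integer multiple of fs to the signal:
n = round(33605.5 / 24975.4) = 1
f_alias = |33605.5 - 1 * 24975.4|
        = |33605.5 - 24975.4|
        = 8630.1 Hz

8630.1


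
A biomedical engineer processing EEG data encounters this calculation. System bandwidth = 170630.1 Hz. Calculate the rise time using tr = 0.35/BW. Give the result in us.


Rise time from bandwidth relationship:
tr = 0.35 / BW
   = 0.35 / 170630.1
   = 2.05122074e-06 s
   = 2.0512 us

2.0512 us


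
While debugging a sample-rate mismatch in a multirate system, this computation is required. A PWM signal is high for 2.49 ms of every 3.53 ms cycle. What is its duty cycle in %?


Duty cycle as a percentage:
DC = (t_on / T) * 100
   = (2.49 / 3.53) * 100
   = 0.705382 * 100
   = 70.54 %

70.54 %


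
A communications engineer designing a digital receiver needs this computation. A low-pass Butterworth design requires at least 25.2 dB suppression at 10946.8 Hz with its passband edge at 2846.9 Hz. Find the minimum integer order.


Butterworth filter order formula:
n = log10(10^(A/10) - 1) / (2 * log10(f_stop/f_pass))
10^(25.2/10) - 1 = 330.1311
f_stop/f_pass = 10946.8 / 2846.9 = 3.8452
n = 2.153 -> ceil = 3

3


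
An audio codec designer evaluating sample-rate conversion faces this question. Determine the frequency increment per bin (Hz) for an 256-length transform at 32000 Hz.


DFT frequency resolution:
df = fs / N
   = 32000 / 256
   = 125.0 Hz

125.0 Hz


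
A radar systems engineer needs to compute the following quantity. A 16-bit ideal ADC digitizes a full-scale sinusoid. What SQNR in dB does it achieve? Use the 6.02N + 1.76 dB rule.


Theoretical SNR for a full-scale sinusoid:
SNR = 6.02 * N + 1.76
    = 6.02 * 16 + 1.76
    = 96.32 + 1.76
    = 98.08 dB

98.08 dB


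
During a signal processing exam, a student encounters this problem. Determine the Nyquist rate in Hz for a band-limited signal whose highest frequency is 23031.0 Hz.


The Nyquist rate is twice the maximum frequency component.
fs_min = 2 * fmax
      = 2 * 23031.0
      = 46062.0 Hz

46062.0


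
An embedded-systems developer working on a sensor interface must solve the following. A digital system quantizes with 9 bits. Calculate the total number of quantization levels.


Number of quantization levels = 2^N
= 2^9
= 512

512


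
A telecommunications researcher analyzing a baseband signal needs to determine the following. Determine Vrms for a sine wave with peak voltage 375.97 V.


RMS voltage for a sinusoidal waveform:
V_rms = V_peak / sqrt(2)
      = 375.97 / 1.414214
      = 265.851 V

265.851 V


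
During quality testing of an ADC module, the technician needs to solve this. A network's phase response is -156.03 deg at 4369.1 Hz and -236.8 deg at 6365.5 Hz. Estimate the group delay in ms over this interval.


Group delay from phase difference:
tau = -d(phi)/d(omega)
d(phi) = -80.77 deg = -1.409702 rad
d(omega) = 2*pi*(6365.5 - 4369.1) = 12543.7511 rad/s
tau = -(-1.409702) / 12543.7511
    = 0.1124 ms

0.1124 ms


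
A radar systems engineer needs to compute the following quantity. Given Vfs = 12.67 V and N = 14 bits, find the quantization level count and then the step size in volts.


Step 1 — number of quantization levels:
L = 2^N = 2^14 = 16384

Step 2 — LSB step size:
delta = Vfs / L
      = 12.67 / 16384
      = 0.00077332 V

Levels = 16384; step size = 0.00077332 V


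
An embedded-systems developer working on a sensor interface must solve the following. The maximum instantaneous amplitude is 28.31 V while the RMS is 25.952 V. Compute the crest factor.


Crest factor is the ratio of peak to RMS:
CF = V_peak / V_rms
   = 28.31 / 25.952
   = 1.0909

1.0909


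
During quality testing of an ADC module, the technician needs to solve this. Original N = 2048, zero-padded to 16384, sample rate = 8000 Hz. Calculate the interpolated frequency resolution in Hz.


Frequency resolution after zero-padding:
N_padded = 2048 * 8 = 16384
df = fs / N_padded
   = 8000 / 16384
   = 0.4883 Hz

0.4883 Hz


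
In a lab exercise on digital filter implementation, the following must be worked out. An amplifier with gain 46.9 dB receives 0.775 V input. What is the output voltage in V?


Output voltage from dB gain:
V_out = V_in * 10^(gain_dB / 20)
      = 0.775 * 10^(46.9 / 20)
      = 0.775 * 221.309471
      = 171.5148 V

171.5148 V


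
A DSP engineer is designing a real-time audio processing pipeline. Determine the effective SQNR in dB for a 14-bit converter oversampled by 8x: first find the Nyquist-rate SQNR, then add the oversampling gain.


Step 1 — baseline SQNR at Nyquist:
SQNR_base = 6.02*N + 1.76
          = 6.02*14 + 1.76
          = 86.04 dB

Step 2 — oversampling processing gain:
G = 10*log10(OSR) = 10*log10(8) = 9.03 dB

Step 3 — total:
SQNR_total = 86.04 + 9.03 = 95.07 dB

Base SQNR = 86.04 dB; oversampled SQNR = 95.07 dB


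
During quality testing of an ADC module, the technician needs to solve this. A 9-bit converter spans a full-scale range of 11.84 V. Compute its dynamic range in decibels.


Dynamic range from full-scale to LSB:
V_min = V_max / 2^bits = 11.84 / 2^9
DR = 20 * log10(V_max / V_min)
   = 20 * log10(2^9)
   = 20 * 9 * log10(2)
   = 54.19 dB

54.19 dB


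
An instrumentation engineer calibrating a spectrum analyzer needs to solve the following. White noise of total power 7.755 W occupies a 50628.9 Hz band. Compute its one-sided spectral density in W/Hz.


Power spectral density:
PSD = P / BW
    = 7.755 / 50628.9
    = 0.00015317 W/Hz

0.00015317 W/Hz


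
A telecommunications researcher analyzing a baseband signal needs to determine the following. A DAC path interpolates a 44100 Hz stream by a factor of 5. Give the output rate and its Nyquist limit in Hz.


Step 1 — output sample rate after interpolation by L:
fs_out = L * fs_in = 5 * 44100 = 220500 Hz

Step 2 — Nyquist frequency of the output stream:
f_Nyq = fs_out / 2 = 220500 / 2 = 110250.0 Hz

fs_out = 220500 Hz; f_Nyquist = 110250.0 Hz


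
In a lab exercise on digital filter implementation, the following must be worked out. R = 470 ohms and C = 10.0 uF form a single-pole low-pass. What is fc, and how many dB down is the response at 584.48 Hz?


Step 1 — cutoff frequency:
fc = 1 / (2*pi*R*C)
C = 10.0 uF = 1e-05 F
fc = 1 / (2*pi*470*1e-05)
   = 33.8628 Hz

Step 2 — magnitude at f = 584.48 Hz:
|H(f)| = 1 / sqrt(1 + (f/fc)^2)
f/fc = 584.48 / 33.8628 = 17.260238
|H| = 1 / sqrt(1 + 297.915816) = 0.0578396
|H|_dB = 20*log10(0.0578396) = -24.76 dB

fc = 33.8628 Hz; |H(584.48 Hz)| = -24.76 dB


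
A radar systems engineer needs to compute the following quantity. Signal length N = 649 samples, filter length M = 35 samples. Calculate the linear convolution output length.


Linear convolution output length:
L = N + M - 1
  = 649 + 35 - 1
  = 683 samples

683


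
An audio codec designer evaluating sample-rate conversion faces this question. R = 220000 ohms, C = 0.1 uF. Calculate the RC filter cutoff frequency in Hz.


Cutoff frequency of a first-order RC filter:
fc = 1 / (2 * pi * R * C)
C = 0.1 uF = 1e-07 F
fc = 1 / (2 * pi * 220000 * 1e-07)
   = 1 / 0.13823007675795
   = 7.234316 Hz

7.234316 Hz


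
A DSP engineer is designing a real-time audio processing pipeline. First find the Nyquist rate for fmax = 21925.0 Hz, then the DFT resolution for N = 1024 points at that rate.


Step 1 — Nyquist sampling rate:
fs = 2 * fmax = 2 * 21925.0 = 43850.0 Hz

Step 2 — DFT bin spacing:
df = fs / N = 43850.0 / 1024 = 42.8223 Hz

42.8223 Hz


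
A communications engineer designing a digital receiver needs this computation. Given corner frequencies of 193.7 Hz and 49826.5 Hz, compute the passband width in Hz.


Bandwidth is the difference of -3dB frequencies:
BW = f_high - f_low
   = 49826.5 - 193.7
   = 49632.8 Hz

49632.8 Hz


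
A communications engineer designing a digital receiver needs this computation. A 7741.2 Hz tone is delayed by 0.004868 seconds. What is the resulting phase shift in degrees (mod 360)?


Phase shift from frequency and time delay:
phi = 360 * f * t_delay
    = 360 * 7741.2 * 0.004868
    = 13566.3 degrees
    mod 360 = 246.3 degrees

246.3 degrees


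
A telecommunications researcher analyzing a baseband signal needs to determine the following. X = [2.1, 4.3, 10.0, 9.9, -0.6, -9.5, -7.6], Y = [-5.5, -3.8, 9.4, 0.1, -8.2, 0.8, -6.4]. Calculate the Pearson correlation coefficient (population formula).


Pearson correlation coefficient (population):
r = cov(X,Y) / (std(X) * std(Y))
Mean X = 1.2286, Mean Y = -1.9429
Cov(X,Y) = 18.538367
Std(X) = 7.158554, Std(Y) = 5.548193
r = 0.4668

0.4668


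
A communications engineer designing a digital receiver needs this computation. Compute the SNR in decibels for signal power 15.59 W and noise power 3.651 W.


SNR in decibels:
SNR = 10 * log10(Ps / Pn)
    = 10 * log10(15.59 / 3.651)
    = 10 * log10(4.2701)
    = 10 * 0.6304
    = 6.3 dB

6.3 dB


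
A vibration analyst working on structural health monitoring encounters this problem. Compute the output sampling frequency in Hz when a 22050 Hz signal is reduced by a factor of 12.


Decimation reduces the sample rate:
fs_out = fs_in / M
       = 22050 / 12
       = 1837.5 Hz

1837.5 Hz


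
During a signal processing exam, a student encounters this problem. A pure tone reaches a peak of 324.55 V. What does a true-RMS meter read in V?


RMS voltage for a sinusoidal waveform:
V_rms = V_peak / sqrt(2)
      = 324.55 / 1.414214
      = 229.492 V

229.492 V


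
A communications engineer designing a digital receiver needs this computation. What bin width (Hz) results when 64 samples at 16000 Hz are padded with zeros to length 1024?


Frequency resolution after zero-padding:
N_padded = 64 * 16 = 1024
df = fs / N_padded
   = 16000 / 1024
   = 15.625 Hz

15.625 Hz


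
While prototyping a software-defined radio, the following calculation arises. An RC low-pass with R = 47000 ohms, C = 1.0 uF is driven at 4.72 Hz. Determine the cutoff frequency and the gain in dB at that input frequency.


Step 1 — cutoff frequency:
fc = 1 / (2*pi*R*C)
C = 1.0 uF = 1e-06 F
fc = 1 / (2*pi*47000*1e-06)
   = 3.38628 Hz

Step 2 — magnitude at f = 4.72 Hz:
|H(f)| = 1 / sqrt(1 + (f/fc)^2)
f/fc = 4.72 / 3.38628 = 1.39386
|H| = 1 / sqrt(1 + 1.942846) = 0.5829298
|H|_dB = 20*log10(0.5829298) = -4.69 dB

fc = 3.38628 Hz; |H(4.72 Hz)| = -4.69 dB


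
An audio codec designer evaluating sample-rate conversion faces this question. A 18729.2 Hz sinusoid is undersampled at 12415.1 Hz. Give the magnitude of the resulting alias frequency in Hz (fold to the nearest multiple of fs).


Compute the nearest integer multiple of fs to the signal:
n = round(18729.2 / 12415.1) = 2
f_alias = |18729.2 - 2 * 12415.1|
        = |18729.2 - 24830.2|
        = 6101.0 Hz

6101.0


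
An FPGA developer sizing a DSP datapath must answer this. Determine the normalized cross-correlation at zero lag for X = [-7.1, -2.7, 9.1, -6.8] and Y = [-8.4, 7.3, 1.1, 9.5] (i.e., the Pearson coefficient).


Pearson correlation coefficient (population):
r = cov(X,Y) / (std(X) * std(Y))
Mean X = -1.875, Mean Y = 2.375
Cov(X,Y) = 0.788125
Std(X) = 6.570531, Std(Y) = 6.941677
r = 0.0173

0.0173


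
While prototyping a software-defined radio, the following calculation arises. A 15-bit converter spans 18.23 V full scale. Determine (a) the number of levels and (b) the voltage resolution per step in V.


Step 1 — number of quantization levels:
L = 2^N = 2^15 = 32768

Step 2 — LSB step size:
delta = Vfs / L
      = 18.23 / 32768
      = 0.00055634 V

Levels = 32768; step size = 0.00055634 V


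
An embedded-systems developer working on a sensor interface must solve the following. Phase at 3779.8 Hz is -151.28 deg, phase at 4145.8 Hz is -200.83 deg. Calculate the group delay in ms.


Group delay from phase difference:
tau = -d(phi)/d(omega)
d(phi) = -49.55 deg = -0.864811 rad
d(omega) = 2*pi*(4145.8 - 3779.8) = 2299.6458 rad/s
tau = -(-0.864811) / 2299.6458
    = 0.3761 ms

0.3761 ms


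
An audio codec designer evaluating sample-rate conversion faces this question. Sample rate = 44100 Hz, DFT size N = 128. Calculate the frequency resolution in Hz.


DFT frequency resolution:
df = fs / N
   = 44100 / 128
   = 344.5312 Hz

344.5312 Hz


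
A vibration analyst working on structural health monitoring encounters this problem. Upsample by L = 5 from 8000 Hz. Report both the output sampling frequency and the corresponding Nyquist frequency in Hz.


Step 1 — output sample rate after interpolation by L:
fs_out = L * fs_in = 5 * 8000 = 40000 Hz

Step 2 — Nyquist frequency of the output stream:
f_Nyq = fs_out / 2 = 40000 / 2 = 20000.0 Hz

fs_out = 40000 Hz; f_Nyquist = 20000.0 Hz


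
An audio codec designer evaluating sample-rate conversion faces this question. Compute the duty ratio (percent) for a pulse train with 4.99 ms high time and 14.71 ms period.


Duty cycle as a percentage:
DC = (t_on / T) * 100
   = (4.99 / 14.71) * 100
   = 0.339225 * 100
   = 33.92 %

33.92 %


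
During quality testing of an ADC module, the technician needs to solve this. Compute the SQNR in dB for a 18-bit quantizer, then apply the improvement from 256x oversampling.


Step 1 — baseline SQNR at Nyquist:
SQNR_base = 6.02*N + 1.76
          = 6.02*18 + 1.76
          = 110.12 dB

Step 2 — oversampling processing gain:
G = 10*log10(OSR) = 10*log10(256) = 24.08 dB

Step 3 — total:
SQNR_total = 110.12 + 24.08 = 134.2 dB

Base SQNR = 110.12 dB; oversampled SQNR = 134.2 dB


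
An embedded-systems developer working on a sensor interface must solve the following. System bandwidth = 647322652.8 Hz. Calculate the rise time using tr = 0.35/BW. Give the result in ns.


Rise time from bandwidth relationship:
tr = 0.35 / BW
   = 0.35 / 647322652.8
   = 5.406886326e-10 s
   = 0.5407 ns

0.5407 ns


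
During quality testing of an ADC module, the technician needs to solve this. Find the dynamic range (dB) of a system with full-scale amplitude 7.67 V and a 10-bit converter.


Dynamic range from full-scale to LSB:
V_min = V_max / 2^bits = 7.67 / 2^10
DR = 20 * log10(V_max / V_min)
   = 20 * log10(2^10)
   = 20 * 10 * log10(2)
   = 60.21 dB

60.21 dB


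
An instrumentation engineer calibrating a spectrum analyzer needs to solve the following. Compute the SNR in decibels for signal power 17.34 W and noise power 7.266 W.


SNR in decibels:
SNR = 10 * log10(Ps / Pn)
    = 10 * log10(17.34 / 7.266)
    = 10 * log10(2.3865)
    = 10 * 0.3778
    = 3.78 dB

3.78 dB


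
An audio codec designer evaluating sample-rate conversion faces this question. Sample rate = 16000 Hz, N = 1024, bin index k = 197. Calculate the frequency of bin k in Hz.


Frequency of DFT bin k:
f_k = k * fs / N
    = 197 * 16000 / 1024
    = 3152000 / 1024
    = 3078.125 Hz

3078.125 Hz


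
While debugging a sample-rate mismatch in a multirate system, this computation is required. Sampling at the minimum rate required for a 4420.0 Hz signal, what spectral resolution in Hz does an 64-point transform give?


Step 1 — Nyquist sampling rate:
fs = 2 * fmax = 2 * 4420.0 = 8840.0 Hz

Step 2 — DFT bin spacing:
df = fs / N = 8840.0 / 64 = 138.125 Hz

138.125 Hz


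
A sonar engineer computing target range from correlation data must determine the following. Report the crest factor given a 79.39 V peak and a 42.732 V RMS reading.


Crest factor is the ratio of peak to RMS:
CF = V_peak / V_rms
   = 79.39 / 42.732
   = 1.8579

1.8579


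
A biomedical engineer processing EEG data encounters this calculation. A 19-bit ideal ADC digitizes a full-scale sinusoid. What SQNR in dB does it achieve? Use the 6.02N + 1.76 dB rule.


Theoretical SNR for a full-scale sinusoid:
SNR = 6.02 * N + 1.76
    = 6.02 * 19 + 1.76
    = 114.38 + 1.76
    = 116.14 dB

116.14 dB


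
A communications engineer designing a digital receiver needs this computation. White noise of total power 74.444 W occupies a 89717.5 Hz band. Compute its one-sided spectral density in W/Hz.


Power spectral density:
PSD = P / BW
    = 74.444 / 89717.5
    = 0.00082976 W/Hz

0.00082976 W/Hz


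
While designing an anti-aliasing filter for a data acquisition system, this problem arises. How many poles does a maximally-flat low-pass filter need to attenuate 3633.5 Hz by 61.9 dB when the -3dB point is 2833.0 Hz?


Butterworth filter order formula:
n = log10(10^(A/10) - 1) / (2 * log10(f_stop/f_pass))
10^(61.9/10) - 1 = 1548815.6189
f_stop/f_pass = 3633.5 / 2833.0 = 1.2826
n = 28.6366 -> ceil = 29

29


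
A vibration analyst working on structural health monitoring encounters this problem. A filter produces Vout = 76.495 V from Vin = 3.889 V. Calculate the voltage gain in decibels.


Voltage gain in dB:
G = 20 * log10(Vout / Vin)
  = 20 * log10(76.495 / 3.889)
  = 20 * log10(19.669581)
  = 20 * 1.293795
  = 25.88 dB

25.88 dB


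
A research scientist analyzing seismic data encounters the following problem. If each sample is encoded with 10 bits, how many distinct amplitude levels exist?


Number of quantization levels = 2^N
= 2^10
= 1024

1024


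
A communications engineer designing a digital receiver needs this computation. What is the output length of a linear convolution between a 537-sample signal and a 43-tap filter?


Linear convolution output length:
L = N + M - 1
  = 537 + 43 - 1
  = 579 samples

579


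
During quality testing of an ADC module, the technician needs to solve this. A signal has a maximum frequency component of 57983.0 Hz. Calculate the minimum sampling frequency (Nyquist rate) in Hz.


The Nyquist rate is twice the maximum frequency component.
fs_min = 2 * fmax
      = 2 * 57983.0
      = 115966.0 Hz

115966.0


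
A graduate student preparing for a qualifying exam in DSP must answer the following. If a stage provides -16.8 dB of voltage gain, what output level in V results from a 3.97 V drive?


Output voltage from dB gain:
V_out = V_in * 10^(gain_dB / 20)
      = 3.97 * 10^(-16.8 / 20)
      = 3.97 * 0.144544
      = 0.5738 V

0.5738 V


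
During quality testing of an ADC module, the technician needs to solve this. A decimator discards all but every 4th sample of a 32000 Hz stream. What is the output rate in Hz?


Decimation reduces the sample rate:
fs_out = fs_in / M
       = 32000 / 4
       = 8000.0 Hz

8000.0 Hz


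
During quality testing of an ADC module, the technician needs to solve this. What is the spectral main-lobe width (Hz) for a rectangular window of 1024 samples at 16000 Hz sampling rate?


Main lobe width for a rectangular window:
Width = 2 * fs / N
      = 2 * 16000 / 1024
      = 32000 / 1024
      = 31.25 Hz

31.25 Hz


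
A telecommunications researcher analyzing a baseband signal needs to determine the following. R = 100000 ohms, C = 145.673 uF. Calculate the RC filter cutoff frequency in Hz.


Cutoff frequency of a first-order RC filter:
fc = 1 / (2 * pi * R * C)
C = 145.673 uF = 0.000145673 F
fc = 1 / (2 * pi * 100000 * 0.000145673)
   = 1 / 91.529045325277
   = 0.010925 Hz

0.010925 Hz


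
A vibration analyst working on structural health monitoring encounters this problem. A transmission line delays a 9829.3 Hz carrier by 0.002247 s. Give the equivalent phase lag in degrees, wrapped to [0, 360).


Phase shift from frequency and time delay:
phi = 360 * f * t_delay
    = 360 * 9829.3 * 0.002247
    = 7951.12 degrees
    mod 360 = 31.12 degrees

31.12 degrees


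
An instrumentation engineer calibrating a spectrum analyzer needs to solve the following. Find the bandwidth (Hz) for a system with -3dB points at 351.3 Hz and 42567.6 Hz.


Bandwidth is the difference of -3dB frequencies:
BW = f_high - f_low
   = 42567.6 - 351.3
   = 42216.3 Hz

42216.3 Hz


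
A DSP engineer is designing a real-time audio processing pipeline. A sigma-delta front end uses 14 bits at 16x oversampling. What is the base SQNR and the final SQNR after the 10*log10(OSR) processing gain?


Step 1 — baseline SQNR at Nyquist:
SQNR_base = 6.02*N + 1.76
          = 6.02*14 + 1.76
          = 86.04 dB

Step 2 — oversampling processing gain:
G = 10*log10(OSR) = 10*log10(16) = 12.04 dB

Step 3 — total:
SQNR_total = 86.04 + 12.04 = 98.08 dB

Base SQNR = 86.04 dB; oversampled SQNR = 98.08 dB


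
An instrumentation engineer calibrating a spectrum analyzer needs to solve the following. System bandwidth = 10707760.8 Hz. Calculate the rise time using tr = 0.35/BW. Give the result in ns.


Rise time from bandwidth relationship:
tr = 0.35 / BW
   = 0.35 / 10707760.8
   = 3.268657253e-08 s
   = 32.6866 ns

32.6866 ns


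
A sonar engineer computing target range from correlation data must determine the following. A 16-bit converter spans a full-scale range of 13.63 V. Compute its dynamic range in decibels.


Dynamic range from full-scale to LSB:
V_min = V_max / 2^bits = 13.63 / 2^16
DR = 20 * log10(V_max / V_min)
   = 20 * log10(2^16)
   = 20 * 16 * log10(2)
   = 96.33 dB

96.33 dB


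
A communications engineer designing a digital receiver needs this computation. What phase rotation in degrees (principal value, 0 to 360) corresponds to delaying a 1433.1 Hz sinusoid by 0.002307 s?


Phase shift from frequency and time delay:
phi = 360 * f * t_delay
    = 360 * 1433.1 * 0.002307
    = 1190.22 degrees
    mod 360 = 110.22 degrees

110.22 degrees


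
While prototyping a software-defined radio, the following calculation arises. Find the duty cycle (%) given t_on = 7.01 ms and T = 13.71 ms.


Duty cycle as a percentage:
DC = (t_on / T) * 100
   = (7.01 / 13.71) * 100
   = 0.511306 * 100
   = 51.13 %

51.13 %


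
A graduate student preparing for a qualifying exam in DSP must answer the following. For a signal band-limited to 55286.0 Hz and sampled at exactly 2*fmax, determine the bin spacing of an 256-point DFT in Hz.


Step 1 — Nyquist sampling rate:
fs = 2 * fmax = 2 * 55286.0 = 110572.0 Hz

Step 2 — DFT bin spacing:
df = fs / N = 110572.0 / 256 = 431.9219 Hz

431.9219 Hz


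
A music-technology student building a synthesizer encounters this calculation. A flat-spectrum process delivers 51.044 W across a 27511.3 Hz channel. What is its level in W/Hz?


Power spectral density:
PSD = P / BW
    = 51.044 / 27511.3
    = 0.00185538 W/Hz

0.00185538 W/Hz


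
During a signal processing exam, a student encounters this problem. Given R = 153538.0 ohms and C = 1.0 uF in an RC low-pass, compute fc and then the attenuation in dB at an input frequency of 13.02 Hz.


Step 1 — cutoff frequency:
fc = 1 / (2*pi*R*C)
C = 1.0 uF = 1e-06 F
fc = 1 / (2*pi*153538.0*1e-06)
   = 1.03658 Hz

Step 2 — magnitude at f = 13.02 Hz:
|H(f)| = 1 / sqrt(1 + (f/fc)^2)
f/fc = 13.02 / 1.03658 = 12.560536
|H| = 1 / sqrt(1 + 157.767065) = 0.0793633
|H|_dB = 20*log10(0.0793633) = -22.01 dB

fc = 1.03658 Hz; |H(13.02 Hz)| = -22.01 dB


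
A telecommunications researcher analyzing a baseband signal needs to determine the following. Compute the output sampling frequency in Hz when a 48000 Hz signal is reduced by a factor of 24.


Decimation reduces the sample rate:
fs_out = fs_in / M
       = 48000 / 24
       = 2000.0 Hz

2000.0 Hz


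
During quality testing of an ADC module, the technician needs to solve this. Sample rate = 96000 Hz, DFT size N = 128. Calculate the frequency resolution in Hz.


DFT frequency resolution:
df = fs / N
   = 96000 / 128
   = 750.0 Hz

750.0 Hz


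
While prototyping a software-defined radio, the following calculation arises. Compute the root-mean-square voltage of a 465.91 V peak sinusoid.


RMS voltage for a sinusoidal waveform:
V_rms = V_peak / sqrt(2)
      = 465.91 / 1.414214
      = 329.448 V

329.448 V


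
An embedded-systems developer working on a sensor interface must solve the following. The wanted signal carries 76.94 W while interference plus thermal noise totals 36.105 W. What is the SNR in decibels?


SNR in decibels:
SNR = 10 * log10(Ps / Pn)
    = 10 * log10(76.94 / 36.105)
    = 10 * log10(2.131)
    = 10 * 0.3286
    = 3.29 dB

3.29 dB


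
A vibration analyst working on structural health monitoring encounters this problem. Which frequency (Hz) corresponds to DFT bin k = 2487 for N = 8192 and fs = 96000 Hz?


Frequency of DFT bin k:
f_k = k * fs / N
    = 2487 * 96000 / 8192
    = 238752000 / 8192
    = 29144.531 Hz

29144.531 Hz


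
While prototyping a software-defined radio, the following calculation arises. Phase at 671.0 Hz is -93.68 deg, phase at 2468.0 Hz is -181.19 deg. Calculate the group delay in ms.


Group delay from phase difference:
tau = -d(phi)/d(omega)
d(phi) = -87.51 deg = -1.527338 rad
d(omega) = 2*pi*(2468.0 - 671.0) = 11290.884 rad/s
tau = -(-1.527338) / 11290.884
    = 0.1353 ms

0.1353 ms


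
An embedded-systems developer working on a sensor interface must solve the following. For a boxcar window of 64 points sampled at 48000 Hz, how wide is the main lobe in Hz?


Main lobe width for a rectangular window:
Width = 2 * fs / N
      = 2 * 48000 / 64
      = 96000 / 64
      = 1500.0 Hz

1500.0 Hz


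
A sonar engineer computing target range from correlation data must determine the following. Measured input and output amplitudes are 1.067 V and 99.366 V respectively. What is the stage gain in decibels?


Voltage gain in dB:
G = 20 * log10(Vout / Vin)
  = 20 * log10(99.366 / 1.067)
  = 20 * log10(93.126523)
  = 20 * 1.969073
  = 39.38 dB

39.38 dB


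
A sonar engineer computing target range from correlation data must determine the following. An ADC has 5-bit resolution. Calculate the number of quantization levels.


Number of quantization levels = 2^N
= 2^5
= 32

32


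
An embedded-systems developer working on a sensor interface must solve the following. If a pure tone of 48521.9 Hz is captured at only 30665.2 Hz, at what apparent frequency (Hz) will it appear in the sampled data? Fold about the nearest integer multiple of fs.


Compute the nearest integer multiple of fs to the signal:
n = round(48521.9 / 30665.2) = 2
f_alias = |48521.9 - 2 * 30665.2|
        = |48521.9 - 61330.4|
        = 12808.5 Hz

12808.5
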